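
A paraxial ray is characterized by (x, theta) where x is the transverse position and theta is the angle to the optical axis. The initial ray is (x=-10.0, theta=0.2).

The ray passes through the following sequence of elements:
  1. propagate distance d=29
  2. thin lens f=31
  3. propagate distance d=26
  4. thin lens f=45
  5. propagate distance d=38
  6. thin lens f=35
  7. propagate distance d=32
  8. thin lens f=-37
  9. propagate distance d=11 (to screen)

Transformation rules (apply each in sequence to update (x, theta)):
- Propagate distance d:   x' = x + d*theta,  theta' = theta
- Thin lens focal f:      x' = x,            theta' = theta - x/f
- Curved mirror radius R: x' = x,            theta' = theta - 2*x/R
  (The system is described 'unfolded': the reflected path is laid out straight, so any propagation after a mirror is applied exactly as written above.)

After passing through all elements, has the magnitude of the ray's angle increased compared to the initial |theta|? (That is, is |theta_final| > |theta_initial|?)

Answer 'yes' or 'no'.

Answer: no

Derivation:
Initial: x=-10.0000 theta=0.2000
After 1 (propagate distance d=29): x=-4.2000 theta=0.2000
After 2 (thin lens f=31): x=-4.2000 theta=52/155 (≈0.3355)
After 3 (propagate distance d=26): x=701/155 (≈4.5226) theta=52/155 (≈0.3355)
After 4 (thin lens f=45): x=701/155 (≈4.5226) theta=1639/6975 (≈0.2350)
After 5 (propagate distance d=38): x=93827/6975 (≈13.4519) theta=1639/6975 (≈0.2350)
After 6 (thin lens f=35): x=93827/6975 (≈13.4519) theta=-12154/81375 (≈-0.1494)
After 7 (propagate distance d=32): x=2117161/244125 (≈8.6724) theta=-12154/81375 (≈-0.1494)
After 8 (thin lens f=-37): x=2117161/244125 (≈8.6724) theta=768067/9032625 (≈0.0850)
After 9 (propagate distance d=11 (to screen)): x=933158/97125 (≈9.6078) theta=768067/9032625 (≈0.0850)
|theta_initial|=0.2000 |theta_final|=768067/9032625 (≈0.0850) -> not increased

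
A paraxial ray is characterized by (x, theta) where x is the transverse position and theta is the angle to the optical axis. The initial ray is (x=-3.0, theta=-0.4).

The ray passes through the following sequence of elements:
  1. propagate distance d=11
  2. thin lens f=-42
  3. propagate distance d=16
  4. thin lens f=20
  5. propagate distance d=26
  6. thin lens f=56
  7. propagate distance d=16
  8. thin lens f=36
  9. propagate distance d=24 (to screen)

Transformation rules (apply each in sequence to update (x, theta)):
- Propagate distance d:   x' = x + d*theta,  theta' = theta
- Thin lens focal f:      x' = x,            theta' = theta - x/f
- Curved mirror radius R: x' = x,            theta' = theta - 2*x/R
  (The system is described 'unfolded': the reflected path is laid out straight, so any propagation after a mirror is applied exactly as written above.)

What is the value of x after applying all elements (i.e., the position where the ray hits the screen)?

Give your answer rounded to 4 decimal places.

Answer: 9.3769

Derivation:
Initial: x=-3.0000 theta=-0.4000
After 1 (propagate distance d=11): x=-7.4000 theta=-0.4000
After 2 (thin lens f=-42): x=-7.4000 theta=-121/210 (≈-0.5762)
After 3 (propagate distance d=16): x=-349/21 (≈-16.6190) theta=-121/210 (≈-0.5762)
After 4 (thin lens f=20): x=-349/21 (≈-16.6190) theta=107/420 (≈0.2548)
After 5 (propagate distance d=26): x=-2099/210 (≈-9.9952) theta=107/420 (≈0.2548)
After 6 (thin lens f=56): x=-2099/210 (≈-9.9952) theta=1019/2352 (≈0.4332)
After 7 (propagate distance d=16): x=-1501/490 (≈-3.0633) theta=1019/2352 (≈0.4332)
After 8 (thin lens f=36): x=-1501/490 (≈-3.0633) theta=18287/35280 (≈0.5183)
After 9 (propagate distance d=24 (to screen)): x=6892/735 (≈9.3769) theta=18287/35280 (≈0.5183)
Rounded to 4 decimal places: x = 9.3769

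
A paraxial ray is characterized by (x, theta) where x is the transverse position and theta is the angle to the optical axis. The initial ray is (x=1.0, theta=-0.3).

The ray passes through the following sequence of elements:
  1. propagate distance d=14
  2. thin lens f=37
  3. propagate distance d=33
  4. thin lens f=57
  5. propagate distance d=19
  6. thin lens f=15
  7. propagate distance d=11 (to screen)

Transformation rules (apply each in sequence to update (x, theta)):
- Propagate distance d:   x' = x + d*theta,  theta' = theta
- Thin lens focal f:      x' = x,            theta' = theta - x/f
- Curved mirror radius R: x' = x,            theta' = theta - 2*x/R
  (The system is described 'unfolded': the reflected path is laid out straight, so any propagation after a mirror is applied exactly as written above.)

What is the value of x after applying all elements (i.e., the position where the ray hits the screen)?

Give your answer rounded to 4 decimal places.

Answer: -3.2747

Derivation:
Initial: x=1.0000 theta=-0.3000
After 1 (propagate distance d=14): x=-3.2000 theta=-0.3000
After 2 (thin lens f=37): x=-3.2000 theta=-79/370 (≈-0.2135)
After 3 (propagate distance d=33): x=-3791/370 (≈-10.2459) theta=-79/370 (≈-0.2135)
After 4 (thin lens f=57): x=-3791/370 (≈-10.2459) theta=-356/10545 (≈-0.0338)
After 5 (propagate distance d=19): x=-2417/222 (≈-10.8874) theta=-356/10545 (≈-0.0338)
After 6 (thin lens f=15): x=-2417/222 (≈-10.8874) theta=43787/63270 (≈0.6921)
After 7 (propagate distance d=11 (to screen)): x=-103594/31635 (≈-3.2747) theta=43787/63270 (≈0.6921)
Rounded to 4 decimal places: x = -3.2747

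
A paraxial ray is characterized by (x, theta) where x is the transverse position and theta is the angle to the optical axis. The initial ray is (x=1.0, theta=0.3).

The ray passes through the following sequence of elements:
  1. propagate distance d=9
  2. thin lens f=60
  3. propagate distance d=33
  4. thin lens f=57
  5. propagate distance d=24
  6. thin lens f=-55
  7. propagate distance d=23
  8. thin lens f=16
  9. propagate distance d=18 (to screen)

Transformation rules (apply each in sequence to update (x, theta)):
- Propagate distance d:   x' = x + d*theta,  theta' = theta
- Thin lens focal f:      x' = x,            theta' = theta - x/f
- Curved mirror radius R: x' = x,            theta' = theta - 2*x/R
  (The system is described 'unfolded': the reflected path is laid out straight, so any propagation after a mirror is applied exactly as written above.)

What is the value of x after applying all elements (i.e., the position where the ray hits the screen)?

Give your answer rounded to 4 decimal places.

Initial: x=1.0000 theta=0.3000
After 1 (propagate distance d=9): x=3.7000 theta=0.3000
After 2 (thin lens f=60): x=3.7000 theta=143/600 (≈0.2383)
After 3 (propagate distance d=33): x=11.5650 theta=143/600 (≈0.2383)
After 4 (thin lens f=57): x=11.5650 theta=101/2850 (≈0.0354)
After 5 (propagate distance d=24): x=47179/3800 (≈12.4155) theta=101/2850 (≈0.0354)
After 6 (thin lens f=-55): x=47179/3800 (≈12.4155) theta=14887/57000 (≈0.2612)
After 7 (propagate distance d=23): x=525043/28500 (≈18.4226) theta=14887/57000 (≈0.2612)
After 8 (thin lens f=16): x=525043/28500 (≈18.4226) theta=-405947/456000 (≈-0.8902)
After 9 (propagate distance d=18 (to screen)): x=546821/228000 (≈2.3983) theta=-405947/456000 (≈-0.8902)
Rounded to 4 decimal places: x = 2.3983

Answer: 2.3983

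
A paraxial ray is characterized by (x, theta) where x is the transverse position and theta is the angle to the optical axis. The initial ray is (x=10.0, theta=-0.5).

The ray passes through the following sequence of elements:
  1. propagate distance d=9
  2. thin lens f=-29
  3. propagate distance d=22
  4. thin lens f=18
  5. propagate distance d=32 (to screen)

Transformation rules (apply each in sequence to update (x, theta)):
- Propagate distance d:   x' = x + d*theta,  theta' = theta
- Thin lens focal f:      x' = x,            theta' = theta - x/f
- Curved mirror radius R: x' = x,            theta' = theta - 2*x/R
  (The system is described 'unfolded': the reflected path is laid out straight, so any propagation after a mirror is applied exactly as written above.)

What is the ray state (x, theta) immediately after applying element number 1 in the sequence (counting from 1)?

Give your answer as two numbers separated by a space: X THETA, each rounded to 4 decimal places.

Answer: 5.5000 -0.5000

Derivation:
Initial: x=10.0000 theta=-0.5000
After 1 (propagate distance d=9): x=5.5000 theta=-0.5000
Rounded to 4 decimal places: x = 5.5000, theta = -0.5000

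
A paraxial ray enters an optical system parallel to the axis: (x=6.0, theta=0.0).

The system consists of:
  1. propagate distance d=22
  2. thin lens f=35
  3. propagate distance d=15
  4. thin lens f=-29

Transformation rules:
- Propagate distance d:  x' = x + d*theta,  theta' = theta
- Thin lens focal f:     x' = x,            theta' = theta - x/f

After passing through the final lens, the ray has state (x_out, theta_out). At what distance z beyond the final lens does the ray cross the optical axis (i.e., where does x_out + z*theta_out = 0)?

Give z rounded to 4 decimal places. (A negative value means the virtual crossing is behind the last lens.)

Initial: x=6.0000 theta=0.0000
After 1 (propagate distance d=22): x=6.0000 theta=0.0000
After 2 (thin lens f=35): x=6.0000 theta=-6/35 (≈-0.1714)
After 3 (propagate distance d=15): x=24/7 (≈3.4286) theta=-6/35 (≈-0.1714)
After 4 (thin lens f=-29): x=24/7 (≈3.4286) theta=-54/1015 (≈-0.0532)
z_focus = -x_out/theta_out = -(24/7)/(-54/1015) = 580/9 ≈ 64.4444
Rounded to 4 decimal places: z = 64.4444

Answer: 64.4444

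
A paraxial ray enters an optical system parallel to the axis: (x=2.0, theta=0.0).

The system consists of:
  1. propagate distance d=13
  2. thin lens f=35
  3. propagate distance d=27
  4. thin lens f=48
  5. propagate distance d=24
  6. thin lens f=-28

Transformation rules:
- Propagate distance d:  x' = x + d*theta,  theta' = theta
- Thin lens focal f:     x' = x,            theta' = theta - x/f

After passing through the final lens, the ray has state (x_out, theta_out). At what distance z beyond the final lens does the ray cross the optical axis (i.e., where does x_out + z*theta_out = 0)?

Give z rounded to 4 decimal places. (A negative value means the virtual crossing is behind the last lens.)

Initial: x=2.0000 theta=0.0000
After 1 (propagate distance d=13): x=2.0000 theta=0.0000
After 2 (thin lens f=35): x=2.0000 theta=-2/35 (≈-0.0571)
After 3 (propagate distance d=27): x=16/35 (≈0.4571) theta=-2/35 (≈-0.0571)
After 4 (thin lens f=48): x=16/35 (≈0.4571) theta=-1/15 (≈-0.0667)
After 5 (propagate distance d=24): x=-8/7 (≈-1.1429) theta=-1/15 (≈-0.0667)
After 6 (thin lens f=-28): x=-8/7 (≈-1.1429) theta=-79/735 (≈-0.1075)
z_focus = -x_out/theta_out = -(-8/7)/(-79/735) = -840/79 ≈ -10.6329
Rounded to 4 decimal places: z = -10.6329

Answer: -10.6329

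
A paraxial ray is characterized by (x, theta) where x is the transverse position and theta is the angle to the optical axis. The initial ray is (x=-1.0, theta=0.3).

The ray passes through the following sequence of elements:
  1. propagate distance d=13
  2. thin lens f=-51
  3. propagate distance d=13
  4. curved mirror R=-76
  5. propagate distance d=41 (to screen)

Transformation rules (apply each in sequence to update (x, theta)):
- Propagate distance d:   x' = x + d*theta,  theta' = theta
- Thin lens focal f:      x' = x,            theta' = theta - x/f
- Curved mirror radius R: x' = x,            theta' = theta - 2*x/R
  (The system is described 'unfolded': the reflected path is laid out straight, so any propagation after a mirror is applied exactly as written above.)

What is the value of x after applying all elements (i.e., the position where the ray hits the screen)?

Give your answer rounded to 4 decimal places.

Answer: 30.3050

Derivation:
Initial: x=-1.0000 theta=0.3000
After 1 (propagate distance d=13): x=2.9000 theta=0.3000
After 2 (thin lens f=-51): x=2.9000 theta=91/255 (≈0.3569)
After 3 (propagate distance d=13): x=769/102 (≈7.5392) theta=91/255 (≈0.3569)
After 4 (curved mirror R=-76): x=769/102 (≈7.5392) theta=211/380 (≈0.5553)
After 5 (propagate distance d=41 (to screen)): x=587311/19380 (≈30.3050) theta=211/380 (≈0.5553)
Rounded to 4 decimal places: x = 30.3050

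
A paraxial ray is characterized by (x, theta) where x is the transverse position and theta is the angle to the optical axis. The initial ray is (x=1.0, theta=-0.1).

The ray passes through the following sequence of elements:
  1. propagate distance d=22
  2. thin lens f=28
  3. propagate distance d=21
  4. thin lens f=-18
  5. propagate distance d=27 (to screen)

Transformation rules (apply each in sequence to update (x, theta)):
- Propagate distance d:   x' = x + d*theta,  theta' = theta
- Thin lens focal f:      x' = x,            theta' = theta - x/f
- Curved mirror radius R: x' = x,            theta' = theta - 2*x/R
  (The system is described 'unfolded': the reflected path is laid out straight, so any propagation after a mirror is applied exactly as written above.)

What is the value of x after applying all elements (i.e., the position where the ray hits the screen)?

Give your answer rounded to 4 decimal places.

Initial: x=1.0000 theta=-0.1000
After 1 (propagate distance d=22): x=-1.2000 theta=-0.1000
After 2 (thin lens f=28): x=-1.2000 theta=-2/35 (≈-0.0571)
After 3 (propagate distance d=21): x=-2.4000 theta=-2/35 (≈-0.0571)
After 4 (thin lens f=-18): x=-2.4000 theta=-4/21 (≈-0.1905)
After 5 (propagate distance d=27 (to screen)): x=-264/35 (≈-7.5429) theta=-4/21 (≈-0.1905)
Rounded to 4 decimal places: x = -7.5429

Answer: -7.5429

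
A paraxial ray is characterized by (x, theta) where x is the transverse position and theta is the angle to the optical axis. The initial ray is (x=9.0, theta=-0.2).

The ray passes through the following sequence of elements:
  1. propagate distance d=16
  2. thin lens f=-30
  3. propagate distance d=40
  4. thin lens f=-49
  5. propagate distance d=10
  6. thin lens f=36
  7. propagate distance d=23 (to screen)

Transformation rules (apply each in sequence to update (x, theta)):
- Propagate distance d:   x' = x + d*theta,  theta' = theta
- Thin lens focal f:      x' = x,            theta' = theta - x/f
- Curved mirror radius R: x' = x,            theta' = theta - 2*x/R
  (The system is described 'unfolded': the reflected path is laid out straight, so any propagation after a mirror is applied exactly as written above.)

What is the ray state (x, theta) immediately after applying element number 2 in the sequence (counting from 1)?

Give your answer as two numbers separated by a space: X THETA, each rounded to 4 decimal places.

Initial: x=9.0000 theta=-0.2000
After 1 (propagate distance d=16): x=5.8000 theta=-0.2000
After 2 (thin lens f=-30): x=5.8000 theta=-1/150 (≈-0.0067)
Rounded to 4 decimal places: x = 5.8000, theta = -0.0067

Answer: 5.8000 -0.0067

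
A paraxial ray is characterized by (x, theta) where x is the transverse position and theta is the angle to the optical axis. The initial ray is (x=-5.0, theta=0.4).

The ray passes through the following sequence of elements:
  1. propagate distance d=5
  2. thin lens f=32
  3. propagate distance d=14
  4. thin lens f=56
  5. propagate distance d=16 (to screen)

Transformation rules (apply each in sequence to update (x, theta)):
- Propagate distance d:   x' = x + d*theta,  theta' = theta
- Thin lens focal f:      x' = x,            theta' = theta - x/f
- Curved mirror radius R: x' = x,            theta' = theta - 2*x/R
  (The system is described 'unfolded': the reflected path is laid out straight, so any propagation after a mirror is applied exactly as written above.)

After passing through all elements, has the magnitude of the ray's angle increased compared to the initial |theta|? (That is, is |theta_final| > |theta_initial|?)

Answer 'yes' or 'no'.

Initial: x=-5.0000 theta=0.4000
After 1 (propagate distance d=5): x=-3.0000 theta=0.4000
After 2 (thin lens f=32): x=-3.0000 theta=79/160 (≈0.4938)
After 3 (propagate distance d=14): x=3.9125 theta=79/160 (≈0.4938)
After 4 (thin lens f=56): x=3.9125 theta=1899/4480 (≈0.4239)
After 5 (propagate distance d=16 (to screen)): x=5989/560 (≈10.6946) theta=1899/4480 (≈0.4239)
|theta_initial|=0.4000 |theta_final|=1899/4480 (≈0.4239) -> increased

Answer: yes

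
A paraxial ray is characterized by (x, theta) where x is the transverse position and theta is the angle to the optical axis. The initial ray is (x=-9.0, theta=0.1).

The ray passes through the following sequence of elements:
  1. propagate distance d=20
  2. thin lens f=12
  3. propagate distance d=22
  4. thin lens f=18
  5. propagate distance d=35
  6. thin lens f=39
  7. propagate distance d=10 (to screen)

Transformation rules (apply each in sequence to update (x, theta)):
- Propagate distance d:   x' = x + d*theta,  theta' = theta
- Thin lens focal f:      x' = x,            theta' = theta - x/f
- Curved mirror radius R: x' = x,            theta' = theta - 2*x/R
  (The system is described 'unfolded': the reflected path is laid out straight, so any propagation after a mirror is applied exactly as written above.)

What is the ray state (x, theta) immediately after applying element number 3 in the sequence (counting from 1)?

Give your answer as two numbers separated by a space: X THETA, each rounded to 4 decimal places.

Answer: 8.0333 0.6833

Derivation:
Initial: x=-9.0000 theta=0.1000
After 1 (propagate distance d=20): x=-7.0000 theta=0.1000
After 2 (thin lens f=12): x=-7.0000 theta=41/60 (≈0.6833)
After 3 (propagate distance d=22): x=241/30 (≈8.0333) theta=41/60 (≈0.6833)
Rounded to 4 decimal places: x = 8.0333, theta = 0.6833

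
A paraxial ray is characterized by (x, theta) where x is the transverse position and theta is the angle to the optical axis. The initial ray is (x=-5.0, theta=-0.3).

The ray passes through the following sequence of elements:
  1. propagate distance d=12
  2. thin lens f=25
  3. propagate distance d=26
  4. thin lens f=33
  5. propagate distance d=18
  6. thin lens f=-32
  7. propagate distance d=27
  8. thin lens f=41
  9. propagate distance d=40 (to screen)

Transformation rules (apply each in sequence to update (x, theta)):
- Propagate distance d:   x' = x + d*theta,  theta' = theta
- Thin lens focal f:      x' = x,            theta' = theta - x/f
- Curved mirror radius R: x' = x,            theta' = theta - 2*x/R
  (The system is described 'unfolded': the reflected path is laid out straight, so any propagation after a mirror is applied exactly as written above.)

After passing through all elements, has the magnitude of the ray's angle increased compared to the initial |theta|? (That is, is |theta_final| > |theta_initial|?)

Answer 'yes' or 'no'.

Initial: x=-5.0000 theta=-0.3000
After 1 (propagate distance d=12): x=-8.6000 theta=-0.3000
After 2 (thin lens f=25): x=-8.6000 theta=0.0440
After 3 (propagate distance d=26): x=-7.4560 theta=0.0440
After 4 (thin lens f=33): x=-7.4560 theta=2227/8250 (≈0.2699)
After 5 (propagate distance d=18): x=-3571/1375 (≈-2.5971) theta=2227/8250 (≈0.2699)
After 6 (thin lens f=-32): x=-3571/1375 (≈-2.5971) theta=24919/132000 (≈0.1888)
After 7 (propagate distance d=27): x=109999/44000 (≈2.5000) theta=24919/132000 (≈0.1888)
After 8 (thin lens f=41): x=109999/44000 (≈2.5000) theta=345841/2706000 (≈0.1278)
After 9 (propagate distance d=40 (to screen)): x=41197157/5412000 (≈7.6122) theta=345841/2706000 (≈0.1278)
|theta_initial|=0.3000 |theta_final|=345841/2706000 (≈0.1278) -> not increased

Answer: no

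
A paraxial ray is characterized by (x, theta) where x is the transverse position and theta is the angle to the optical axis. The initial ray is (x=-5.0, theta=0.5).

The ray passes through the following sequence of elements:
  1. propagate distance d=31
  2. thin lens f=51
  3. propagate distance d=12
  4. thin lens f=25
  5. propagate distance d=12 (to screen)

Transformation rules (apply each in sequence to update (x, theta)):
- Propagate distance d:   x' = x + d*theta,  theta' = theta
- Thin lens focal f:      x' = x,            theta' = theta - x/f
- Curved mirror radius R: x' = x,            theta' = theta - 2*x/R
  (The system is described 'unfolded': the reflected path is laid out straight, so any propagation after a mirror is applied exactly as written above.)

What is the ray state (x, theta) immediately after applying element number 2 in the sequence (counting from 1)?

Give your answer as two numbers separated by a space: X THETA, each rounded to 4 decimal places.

Answer: 10.5000 0.2941

Derivation:
Initial: x=-5.0000 theta=0.5000
After 1 (propagate distance d=31): x=10.5000 theta=0.5000
After 2 (thin lens f=51): x=10.5000 theta=5/17 (≈0.2941)
Rounded to 4 decimal places: x = 10.5000, theta = 0.2941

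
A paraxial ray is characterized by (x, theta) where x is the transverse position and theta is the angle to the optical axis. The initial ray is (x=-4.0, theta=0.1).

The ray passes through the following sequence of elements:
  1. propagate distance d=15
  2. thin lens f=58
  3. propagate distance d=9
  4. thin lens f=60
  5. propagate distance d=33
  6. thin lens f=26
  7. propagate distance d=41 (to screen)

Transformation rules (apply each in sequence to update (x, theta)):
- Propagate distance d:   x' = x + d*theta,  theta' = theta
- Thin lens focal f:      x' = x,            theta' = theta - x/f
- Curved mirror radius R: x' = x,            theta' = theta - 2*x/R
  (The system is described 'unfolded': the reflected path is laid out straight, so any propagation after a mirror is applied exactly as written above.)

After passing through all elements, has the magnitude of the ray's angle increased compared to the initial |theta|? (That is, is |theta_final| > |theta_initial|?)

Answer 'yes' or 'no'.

Initial: x=-4.0000 theta=0.1000
After 1 (propagate distance d=15): x=-2.5000 theta=0.1000
After 2 (thin lens f=58): x=-2.5000 theta=83/580 (≈0.1431)
After 3 (propagate distance d=9): x=-703/580 (≈-1.2121) theta=83/580 (≈0.1431)
After 4 (thin lens f=60): x=-703/580 (≈-1.2121) theta=5683/34800 (≈0.1633)
After 5 (propagate distance d=33): x=48453/11600 (≈4.1770) theta=5683/34800 (≈0.1633)
After 6 (thin lens f=26): x=48453/11600 (≈4.1770) theta=2399/904800 (≈0.0027)
After 7 (propagate distance d=41 (to screen)): x=3877693/904800 (≈4.2857) theta=2399/904800 (≈0.0027)
|theta_initial|=0.1000 |theta_final|=2399/904800 (≈0.0027) -> not increased

Answer: no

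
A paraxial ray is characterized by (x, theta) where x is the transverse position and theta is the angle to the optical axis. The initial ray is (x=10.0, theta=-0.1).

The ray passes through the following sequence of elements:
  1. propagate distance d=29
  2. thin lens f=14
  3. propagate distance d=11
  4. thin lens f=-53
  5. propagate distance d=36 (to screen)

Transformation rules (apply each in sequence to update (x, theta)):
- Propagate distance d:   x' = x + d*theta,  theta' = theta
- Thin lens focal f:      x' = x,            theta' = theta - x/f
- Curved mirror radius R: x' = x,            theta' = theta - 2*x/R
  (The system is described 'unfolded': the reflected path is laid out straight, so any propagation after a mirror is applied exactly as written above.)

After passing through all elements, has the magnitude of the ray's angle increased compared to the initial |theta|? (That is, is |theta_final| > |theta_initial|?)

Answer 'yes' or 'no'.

Initial: x=10.0000 theta=-0.1000
After 1 (propagate distance d=29): x=7.1000 theta=-0.1000
After 2 (thin lens f=14): x=7.1000 theta=-17/28 (≈-0.6071)
After 3 (propagate distance d=11): x=59/140 (≈0.4214) theta=-17/28 (≈-0.6071)
After 4 (thin lens f=-53): x=59/140 (≈0.4214) theta=-2223/3710 (≈-0.5992)
After 5 (propagate distance d=36 (to screen)): x=-156929/7420 (≈-21.1495) theta=-2223/3710 (≈-0.5992)
|theta_initial|=0.1000 |theta_final|=2223/3710 (≈0.5992) -> increased

Answer: yes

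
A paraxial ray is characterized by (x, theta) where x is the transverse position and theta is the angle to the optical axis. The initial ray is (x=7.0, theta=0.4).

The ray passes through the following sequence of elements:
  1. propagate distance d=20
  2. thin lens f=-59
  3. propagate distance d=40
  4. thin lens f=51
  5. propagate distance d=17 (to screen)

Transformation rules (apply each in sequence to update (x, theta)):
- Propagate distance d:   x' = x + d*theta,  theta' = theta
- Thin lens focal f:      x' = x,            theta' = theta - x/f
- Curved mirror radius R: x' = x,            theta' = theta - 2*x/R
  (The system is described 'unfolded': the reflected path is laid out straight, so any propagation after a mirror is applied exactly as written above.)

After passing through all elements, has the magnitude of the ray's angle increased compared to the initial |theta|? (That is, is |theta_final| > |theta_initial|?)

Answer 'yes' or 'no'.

Initial: x=7.0000 theta=0.4000
After 1 (propagate distance d=20): x=15.0000 theta=0.4000
After 2 (thin lens f=-59): x=15.0000 theta=193/295 (≈0.6542)
After 3 (propagate distance d=40): x=2429/59 (≈41.1695) theta=193/295 (≈0.6542)
After 4 (thin lens f=51): x=2429/59 (≈41.1695) theta=-2302/15045 (≈-0.1530)
After 5 (propagate distance d=17 (to screen)): x=34133/885 (≈38.5684) theta=-2302/15045 (≈-0.1530)
|theta_initial|=0.4000 |theta_final|=2302/15045 (≈0.1530) -> not increased

Answer: no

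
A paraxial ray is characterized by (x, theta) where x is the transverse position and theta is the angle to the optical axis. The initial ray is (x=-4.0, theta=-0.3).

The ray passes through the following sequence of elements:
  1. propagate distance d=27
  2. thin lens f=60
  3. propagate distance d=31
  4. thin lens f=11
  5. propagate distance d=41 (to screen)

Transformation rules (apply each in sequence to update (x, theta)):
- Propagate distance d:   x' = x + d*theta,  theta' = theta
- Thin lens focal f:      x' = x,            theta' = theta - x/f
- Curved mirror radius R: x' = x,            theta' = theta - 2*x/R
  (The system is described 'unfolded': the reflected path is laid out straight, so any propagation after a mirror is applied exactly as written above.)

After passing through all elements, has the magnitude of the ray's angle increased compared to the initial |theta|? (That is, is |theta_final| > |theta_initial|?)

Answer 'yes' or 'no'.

Initial: x=-4.0000 theta=-0.3000
After 1 (propagate distance d=27): x=-12.1000 theta=-0.3000
After 2 (thin lens f=60): x=-12.1000 theta=-59/600 (≈-0.0983)
After 3 (propagate distance d=31): x=-9089/600 (≈-15.1483) theta=-59/600 (≈-0.0983)
After 4 (thin lens f=11): x=-9089/600 (≈-15.1483) theta=211/165 (≈1.2788)
After 5 (propagate distance d=41 (to screen)): x=246061/6600 (≈37.2820) theta=211/165 (≈1.2788)
|theta_initial|=0.3000 |theta_final|=211/165 (≈1.2788) -> increased

Answer: yes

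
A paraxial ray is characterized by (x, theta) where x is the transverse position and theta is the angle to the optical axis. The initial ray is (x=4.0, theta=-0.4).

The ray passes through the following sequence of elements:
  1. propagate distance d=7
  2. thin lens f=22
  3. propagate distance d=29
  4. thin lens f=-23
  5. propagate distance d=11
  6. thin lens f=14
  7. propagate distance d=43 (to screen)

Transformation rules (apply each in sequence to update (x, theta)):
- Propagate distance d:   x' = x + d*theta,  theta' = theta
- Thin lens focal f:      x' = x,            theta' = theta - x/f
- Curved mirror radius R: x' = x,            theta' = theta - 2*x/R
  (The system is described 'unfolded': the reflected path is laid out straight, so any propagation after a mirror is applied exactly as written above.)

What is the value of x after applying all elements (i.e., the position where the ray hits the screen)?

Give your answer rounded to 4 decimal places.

Initial: x=4.0000 theta=-0.4000
After 1 (propagate distance d=7): x=1.2000 theta=-0.4000
After 2 (thin lens f=22): x=1.2000 theta=-5/11 (≈-0.4545)
After 3 (propagate distance d=29): x=-659/55 (≈-11.9818) theta=-5/11 (≈-0.4545)
After 4 (thin lens f=-23): x=-659/55 (≈-11.9818) theta=-1234/1265 (≈-0.9755)
After 5 (propagate distance d=11): x=-28731/1265 (≈-22.7123) theta=-1234/1265 (≈-0.9755)
After 6 (thin lens f=14): x=-28731/1265 (≈-22.7123) theta=2291/3542 (≈0.6468)
After 7 (propagate distance d=43 (to screen)): x=90331/17710 (≈5.1006) theta=2291/3542 (≈0.6468)
Rounded to 4 decimal places: x = 5.1006

Answer: 5.1006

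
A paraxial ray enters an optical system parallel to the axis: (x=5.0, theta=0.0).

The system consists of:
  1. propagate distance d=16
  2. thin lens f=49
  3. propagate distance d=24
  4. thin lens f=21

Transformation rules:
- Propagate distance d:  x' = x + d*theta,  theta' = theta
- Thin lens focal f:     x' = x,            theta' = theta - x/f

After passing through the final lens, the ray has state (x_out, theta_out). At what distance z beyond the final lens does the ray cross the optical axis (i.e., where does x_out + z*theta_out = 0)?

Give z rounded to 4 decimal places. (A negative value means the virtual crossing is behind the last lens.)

Answer: 11.4130

Derivation:
Initial: x=5.0000 theta=0.0000
After 1 (propagate distance d=16): x=5.0000 theta=0.0000
After 2 (thin lens f=49): x=5.0000 theta=-5/49 (≈-0.1020)
After 3 (propagate distance d=24): x=125/49 (≈2.5510) theta=-5/49 (≈-0.1020)
After 4 (thin lens f=21): x=125/49 (≈2.5510) theta=-230/1029 (≈-0.2235)
z_focus = -x_out/theta_out = -(125/49)/(-230/1029) = 525/46 ≈ 11.4130
Rounded to 4 decimal places: z = 11.4130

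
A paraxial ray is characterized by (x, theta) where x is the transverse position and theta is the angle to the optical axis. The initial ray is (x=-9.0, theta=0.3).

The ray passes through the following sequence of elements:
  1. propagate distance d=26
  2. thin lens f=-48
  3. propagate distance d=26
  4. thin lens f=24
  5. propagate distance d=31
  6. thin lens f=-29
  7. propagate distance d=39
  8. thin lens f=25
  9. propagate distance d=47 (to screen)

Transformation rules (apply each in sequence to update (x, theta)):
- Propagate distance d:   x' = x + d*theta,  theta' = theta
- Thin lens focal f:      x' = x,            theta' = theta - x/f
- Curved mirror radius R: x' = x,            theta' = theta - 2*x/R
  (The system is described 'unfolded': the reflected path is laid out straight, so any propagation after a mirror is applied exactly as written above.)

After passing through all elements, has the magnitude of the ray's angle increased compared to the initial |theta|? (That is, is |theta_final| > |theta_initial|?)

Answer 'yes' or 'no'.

Initial: x=-9.0000 theta=0.3000
After 1 (propagate distance d=26): x=-1.2000 theta=0.3000
After 2 (thin lens f=-48): x=-1.2000 theta=0.2750
After 3 (propagate distance d=26): x=5.9500 theta=0.2750
After 4 (thin lens f=24): x=5.9500 theta=13/480 (≈0.0271)
After 5 (propagate distance d=31): x=3259/480 (≈6.7896) theta=13/480 (≈0.0271)
After 6 (thin lens f=-29): x=3259/480 (≈6.7896) theta=303/1160 (≈0.2612)
After 7 (propagate distance d=39): x=47263/2784 (≈16.9767) theta=303/1160 (≈0.2612)
After 8 (thin lens f=25): x=47263/2784 (≈16.9767) theta=-29083/69600 (≈-0.4179)
After 9 (propagate distance d=47 (to screen)): x=-92663/34800 (≈-2.6627) theta=-29083/69600 (≈-0.4179)
|theta_initial|=0.3000 |theta_final|=29083/69600 (≈0.4179) -> increased

Answer: yes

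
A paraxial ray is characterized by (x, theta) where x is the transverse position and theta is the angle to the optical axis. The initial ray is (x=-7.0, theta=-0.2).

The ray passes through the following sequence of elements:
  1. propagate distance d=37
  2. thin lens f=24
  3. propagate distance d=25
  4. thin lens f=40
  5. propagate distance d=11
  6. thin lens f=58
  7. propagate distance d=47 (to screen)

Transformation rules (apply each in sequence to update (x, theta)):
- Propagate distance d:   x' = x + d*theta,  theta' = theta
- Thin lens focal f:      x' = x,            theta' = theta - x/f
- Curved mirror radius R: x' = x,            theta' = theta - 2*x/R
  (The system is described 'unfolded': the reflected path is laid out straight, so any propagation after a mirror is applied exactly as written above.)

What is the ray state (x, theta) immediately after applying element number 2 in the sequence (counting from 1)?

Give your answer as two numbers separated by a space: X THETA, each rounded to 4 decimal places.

Answer: -14.4000 0.4000

Derivation:
Initial: x=-7.0000 theta=-0.2000
After 1 (propagate distance d=37): x=-14.4000 theta=-0.2000
After 2 (thin lens f=24): x=-14.4000 theta=0.4000
Rounded to 4 decimal places: x = -14.4000, theta = 0.4000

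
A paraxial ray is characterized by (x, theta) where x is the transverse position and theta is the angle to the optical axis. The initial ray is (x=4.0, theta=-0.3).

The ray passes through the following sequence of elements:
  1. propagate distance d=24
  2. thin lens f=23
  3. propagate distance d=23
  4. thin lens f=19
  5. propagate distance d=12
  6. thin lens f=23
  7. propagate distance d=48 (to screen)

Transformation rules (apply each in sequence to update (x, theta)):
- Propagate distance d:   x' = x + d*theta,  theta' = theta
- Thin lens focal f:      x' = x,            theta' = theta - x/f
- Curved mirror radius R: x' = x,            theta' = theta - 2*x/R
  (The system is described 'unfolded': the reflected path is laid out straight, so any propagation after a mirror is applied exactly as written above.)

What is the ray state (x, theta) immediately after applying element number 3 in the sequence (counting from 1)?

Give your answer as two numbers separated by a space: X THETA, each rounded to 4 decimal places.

Answer: -6.9000 -0.1609

Derivation:
Initial: x=4.0000 theta=-0.3000
After 1 (propagate distance d=24): x=-3.2000 theta=-0.3000
After 2 (thin lens f=23): x=-3.2000 theta=-37/230 (≈-0.1609)
After 3 (propagate distance d=23): x=-6.9000 theta=-37/230 (≈-0.1609)
Rounded to 4 decimal places: x = -6.9000, theta = -0.1609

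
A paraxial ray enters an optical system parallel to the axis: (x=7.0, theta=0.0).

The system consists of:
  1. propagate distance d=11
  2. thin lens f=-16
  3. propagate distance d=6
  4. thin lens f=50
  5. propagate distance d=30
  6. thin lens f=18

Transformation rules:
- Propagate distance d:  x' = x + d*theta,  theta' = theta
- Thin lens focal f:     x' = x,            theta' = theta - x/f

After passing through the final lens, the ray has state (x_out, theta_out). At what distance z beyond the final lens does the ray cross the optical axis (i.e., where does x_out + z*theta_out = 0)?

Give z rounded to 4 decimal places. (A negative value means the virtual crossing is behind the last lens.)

Answer: 24.3175

Derivation:
Initial: x=7.0000 theta=0.0000
After 1 (propagate distance d=11): x=7.0000 theta=0.0000
After 2 (thin lens f=-16): x=7.0000 theta=0.4375
After 3 (propagate distance d=6): x=9.6250 theta=0.4375
After 4 (thin lens f=50): x=9.6250 theta=0.2450
After 5 (propagate distance d=30): x=16.9750 theta=0.2450
After 6 (thin lens f=18): x=16.9750 theta=-2513/3600 (≈-0.6981)
z_focus = -x_out/theta_out = -(16.9750)/(-2513/3600) = 8730/359 ≈ 24.3175
Rounded to 4 decimal places: z = 24.3175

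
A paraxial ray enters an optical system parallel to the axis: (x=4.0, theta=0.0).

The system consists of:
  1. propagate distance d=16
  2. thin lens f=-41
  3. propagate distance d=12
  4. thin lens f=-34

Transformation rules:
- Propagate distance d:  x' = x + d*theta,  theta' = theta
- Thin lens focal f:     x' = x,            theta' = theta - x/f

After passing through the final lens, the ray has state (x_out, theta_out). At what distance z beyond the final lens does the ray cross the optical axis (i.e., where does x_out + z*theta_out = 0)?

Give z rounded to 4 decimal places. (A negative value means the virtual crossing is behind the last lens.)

Initial: x=4.0000 theta=0.0000
After 1 (propagate distance d=16): x=4.0000 theta=0.0000
After 2 (thin lens f=-41): x=4.0000 theta=4/41 (≈0.0976)
After 3 (propagate distance d=12): x=212/41 (≈5.1707) theta=4/41 (≈0.0976)
After 4 (thin lens f=-34): x=212/41 (≈5.1707) theta=174/697 (≈0.2496)
z_focus = -x_out/theta_out = -(212/41)/(174/697) = -1802/87 ≈ -20.7126
Rounded to 4 decimal places: z = -20.7126

Answer: -20.7126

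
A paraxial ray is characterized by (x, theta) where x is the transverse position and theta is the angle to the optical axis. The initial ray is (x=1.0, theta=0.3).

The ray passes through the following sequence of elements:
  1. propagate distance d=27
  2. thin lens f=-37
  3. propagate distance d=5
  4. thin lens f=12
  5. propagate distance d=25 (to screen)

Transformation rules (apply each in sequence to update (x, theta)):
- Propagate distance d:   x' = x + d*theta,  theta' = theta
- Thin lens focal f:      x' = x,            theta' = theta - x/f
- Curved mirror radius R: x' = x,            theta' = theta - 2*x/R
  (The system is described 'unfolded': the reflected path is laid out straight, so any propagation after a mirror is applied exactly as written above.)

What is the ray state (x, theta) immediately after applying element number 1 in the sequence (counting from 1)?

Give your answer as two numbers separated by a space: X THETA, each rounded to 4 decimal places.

Initial: x=1.0000 theta=0.3000
After 1 (propagate distance d=27): x=9.1000 theta=0.3000
Rounded to 4 decimal places: x = 9.1000, theta = 0.3000

Answer: 9.1000 0.3000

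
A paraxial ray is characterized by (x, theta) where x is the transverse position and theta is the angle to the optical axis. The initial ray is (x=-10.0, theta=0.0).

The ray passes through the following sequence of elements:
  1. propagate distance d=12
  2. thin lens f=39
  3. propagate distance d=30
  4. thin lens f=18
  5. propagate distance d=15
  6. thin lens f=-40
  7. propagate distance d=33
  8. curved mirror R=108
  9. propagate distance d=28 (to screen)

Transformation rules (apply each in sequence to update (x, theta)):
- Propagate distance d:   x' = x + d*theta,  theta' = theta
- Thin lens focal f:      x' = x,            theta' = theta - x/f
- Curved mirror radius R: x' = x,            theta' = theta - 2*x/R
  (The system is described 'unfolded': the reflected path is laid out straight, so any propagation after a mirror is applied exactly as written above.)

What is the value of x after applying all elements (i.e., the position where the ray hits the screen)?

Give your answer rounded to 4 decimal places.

Answer: 22.3451

Derivation:
Initial: x=-10.0000 theta=0.0000
After 1 (propagate distance d=12): x=-10.0000 theta=0.0000
After 2 (thin lens f=39): x=-10.0000 theta=10/39 (≈0.2564)
After 3 (propagate distance d=30): x=-30/13 (≈-2.3077) theta=10/39 (≈0.2564)
After 4 (thin lens f=18): x=-30/13 (≈-2.3077) theta=5/13 (≈0.3846)
After 5 (propagate distance d=15): x=45/13 (≈3.4615) theta=5/13 (≈0.3846)
After 6 (thin lens f=-40): x=45/13 (≈3.4615) theta=49/104 (≈0.4712)
After 7 (propagate distance d=33): x=1977/104 (≈19.0096) theta=49/104 (≈0.4712)
After 8 (curved mirror R=108): x=1977/104 (≈19.0096) theta=223/1872 (≈0.1191)
After 9 (propagate distance d=28 (to screen)): x=20915/936 (≈22.3451) theta=223/1872 (≈0.1191)
Rounded to 4 decimal places: x = 22.3451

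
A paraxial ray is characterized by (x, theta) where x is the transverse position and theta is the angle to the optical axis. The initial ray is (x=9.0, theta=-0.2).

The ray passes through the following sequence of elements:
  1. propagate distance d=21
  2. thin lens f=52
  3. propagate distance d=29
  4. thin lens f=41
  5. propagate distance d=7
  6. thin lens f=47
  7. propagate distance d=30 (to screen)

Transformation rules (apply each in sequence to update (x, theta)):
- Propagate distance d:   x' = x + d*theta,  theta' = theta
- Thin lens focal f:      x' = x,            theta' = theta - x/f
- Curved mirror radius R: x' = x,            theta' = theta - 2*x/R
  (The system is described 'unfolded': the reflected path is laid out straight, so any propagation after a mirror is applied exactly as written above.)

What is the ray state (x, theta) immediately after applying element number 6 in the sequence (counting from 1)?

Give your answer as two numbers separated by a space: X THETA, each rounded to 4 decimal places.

Answer: -5.0953 -0.0942

Derivation:
Initial: x=9.0000 theta=-0.2000
After 1 (propagate distance d=21): x=4.8000 theta=-0.2000
After 2 (thin lens f=52): x=4.8000 theta=-19/65 (≈-0.2923)
After 3 (propagate distance d=29): x=-239/65 (≈-3.6769) theta=-19/65 (≈-0.2923)
After 4 (thin lens f=41): x=-239/65 (≈-3.6769) theta=-108/533 (≈-0.2026)
After 5 (propagate distance d=7): x=-13579/2665 (≈-5.0953) theta=-108/533 (≈-0.2026)
After 6 (thin lens f=47): x=-13579/2665 (≈-5.0953) theta=-11801/125255 (≈-0.0942)
Rounded to 4 decimal places: x = -5.0953, theta = -0.0942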